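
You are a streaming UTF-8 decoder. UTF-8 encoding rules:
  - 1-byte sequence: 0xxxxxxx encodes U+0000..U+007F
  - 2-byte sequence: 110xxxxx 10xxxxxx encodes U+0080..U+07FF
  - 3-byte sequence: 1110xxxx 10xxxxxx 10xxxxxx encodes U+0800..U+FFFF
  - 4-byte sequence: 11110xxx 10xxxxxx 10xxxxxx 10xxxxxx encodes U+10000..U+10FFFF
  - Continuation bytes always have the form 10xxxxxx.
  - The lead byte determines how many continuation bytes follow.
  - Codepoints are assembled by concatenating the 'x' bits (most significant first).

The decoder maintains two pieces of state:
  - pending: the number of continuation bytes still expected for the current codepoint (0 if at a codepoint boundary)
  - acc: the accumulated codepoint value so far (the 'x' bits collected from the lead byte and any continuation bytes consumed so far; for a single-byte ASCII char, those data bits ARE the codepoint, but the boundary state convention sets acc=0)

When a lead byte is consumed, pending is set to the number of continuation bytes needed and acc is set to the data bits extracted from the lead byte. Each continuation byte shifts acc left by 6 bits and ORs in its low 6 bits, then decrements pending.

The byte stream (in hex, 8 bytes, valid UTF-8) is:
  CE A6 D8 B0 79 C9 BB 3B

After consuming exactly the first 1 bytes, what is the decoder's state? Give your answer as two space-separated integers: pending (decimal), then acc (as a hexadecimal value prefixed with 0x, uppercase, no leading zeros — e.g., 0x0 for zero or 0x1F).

Answer: 1 0xE

Derivation:
Byte[0]=CE: 2-byte lead. pending=1, acc=0xE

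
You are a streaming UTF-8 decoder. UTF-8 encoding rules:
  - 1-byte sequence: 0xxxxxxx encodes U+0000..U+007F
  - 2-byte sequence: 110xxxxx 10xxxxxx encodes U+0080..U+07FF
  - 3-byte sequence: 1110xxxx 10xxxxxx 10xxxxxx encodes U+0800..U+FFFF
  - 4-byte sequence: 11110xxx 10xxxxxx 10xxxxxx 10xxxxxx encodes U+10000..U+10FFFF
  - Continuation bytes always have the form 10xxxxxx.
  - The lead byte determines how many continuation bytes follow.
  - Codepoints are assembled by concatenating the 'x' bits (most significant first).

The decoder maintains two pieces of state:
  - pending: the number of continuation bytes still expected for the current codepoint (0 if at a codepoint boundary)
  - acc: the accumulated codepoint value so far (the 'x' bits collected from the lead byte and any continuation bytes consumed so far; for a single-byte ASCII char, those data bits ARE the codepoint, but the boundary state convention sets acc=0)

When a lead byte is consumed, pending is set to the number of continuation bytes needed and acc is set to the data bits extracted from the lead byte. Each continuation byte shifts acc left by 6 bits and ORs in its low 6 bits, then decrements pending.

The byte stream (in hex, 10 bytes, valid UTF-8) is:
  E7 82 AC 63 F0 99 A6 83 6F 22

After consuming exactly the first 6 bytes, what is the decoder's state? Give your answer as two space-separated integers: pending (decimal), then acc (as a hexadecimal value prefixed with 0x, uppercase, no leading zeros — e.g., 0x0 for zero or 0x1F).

Answer: 2 0x19

Derivation:
Byte[0]=E7: 3-byte lead. pending=2, acc=0x7
Byte[1]=82: continuation. acc=(acc<<6)|0x02=0x1C2, pending=1
Byte[2]=AC: continuation. acc=(acc<<6)|0x2C=0x70AC, pending=0
Byte[3]=63: 1-byte. pending=0, acc=0x0
Byte[4]=F0: 4-byte lead. pending=3, acc=0x0
Byte[5]=99: continuation. acc=(acc<<6)|0x19=0x19, pending=2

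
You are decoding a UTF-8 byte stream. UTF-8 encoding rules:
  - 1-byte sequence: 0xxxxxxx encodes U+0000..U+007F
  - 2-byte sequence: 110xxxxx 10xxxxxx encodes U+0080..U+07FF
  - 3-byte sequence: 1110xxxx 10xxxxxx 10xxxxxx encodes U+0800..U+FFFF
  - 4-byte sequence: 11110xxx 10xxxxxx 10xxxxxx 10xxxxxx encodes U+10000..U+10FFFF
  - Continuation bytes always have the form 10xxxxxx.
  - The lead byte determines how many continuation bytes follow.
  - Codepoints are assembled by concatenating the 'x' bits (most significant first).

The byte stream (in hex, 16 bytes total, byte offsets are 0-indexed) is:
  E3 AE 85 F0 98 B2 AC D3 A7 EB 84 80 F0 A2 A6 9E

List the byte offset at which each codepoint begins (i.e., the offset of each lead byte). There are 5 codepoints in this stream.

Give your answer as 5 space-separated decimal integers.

Answer: 0 3 7 9 12

Derivation:
Byte[0]=E3: 3-byte lead, need 2 cont bytes. acc=0x3
Byte[1]=AE: continuation. acc=(acc<<6)|0x2E=0xEE
Byte[2]=85: continuation. acc=(acc<<6)|0x05=0x3B85
Completed: cp=U+3B85 (starts at byte 0)
Byte[3]=F0: 4-byte lead, need 3 cont bytes. acc=0x0
Byte[4]=98: continuation. acc=(acc<<6)|0x18=0x18
Byte[5]=B2: continuation. acc=(acc<<6)|0x32=0x632
Byte[6]=AC: continuation. acc=(acc<<6)|0x2C=0x18CAC
Completed: cp=U+18CAC (starts at byte 3)
Byte[7]=D3: 2-byte lead, need 1 cont bytes. acc=0x13
Byte[8]=A7: continuation. acc=(acc<<6)|0x27=0x4E7
Completed: cp=U+04E7 (starts at byte 7)
Byte[9]=EB: 3-byte lead, need 2 cont bytes. acc=0xB
Byte[10]=84: continuation. acc=(acc<<6)|0x04=0x2C4
Byte[11]=80: continuation. acc=(acc<<6)|0x00=0xB100
Completed: cp=U+B100 (starts at byte 9)
Byte[12]=F0: 4-byte lead, need 3 cont bytes. acc=0x0
Byte[13]=A2: continuation. acc=(acc<<6)|0x22=0x22
Byte[14]=A6: continuation. acc=(acc<<6)|0x26=0x8A6
Byte[15]=9E: continuation. acc=(acc<<6)|0x1E=0x2299E
Completed: cp=U+2299E (starts at byte 12)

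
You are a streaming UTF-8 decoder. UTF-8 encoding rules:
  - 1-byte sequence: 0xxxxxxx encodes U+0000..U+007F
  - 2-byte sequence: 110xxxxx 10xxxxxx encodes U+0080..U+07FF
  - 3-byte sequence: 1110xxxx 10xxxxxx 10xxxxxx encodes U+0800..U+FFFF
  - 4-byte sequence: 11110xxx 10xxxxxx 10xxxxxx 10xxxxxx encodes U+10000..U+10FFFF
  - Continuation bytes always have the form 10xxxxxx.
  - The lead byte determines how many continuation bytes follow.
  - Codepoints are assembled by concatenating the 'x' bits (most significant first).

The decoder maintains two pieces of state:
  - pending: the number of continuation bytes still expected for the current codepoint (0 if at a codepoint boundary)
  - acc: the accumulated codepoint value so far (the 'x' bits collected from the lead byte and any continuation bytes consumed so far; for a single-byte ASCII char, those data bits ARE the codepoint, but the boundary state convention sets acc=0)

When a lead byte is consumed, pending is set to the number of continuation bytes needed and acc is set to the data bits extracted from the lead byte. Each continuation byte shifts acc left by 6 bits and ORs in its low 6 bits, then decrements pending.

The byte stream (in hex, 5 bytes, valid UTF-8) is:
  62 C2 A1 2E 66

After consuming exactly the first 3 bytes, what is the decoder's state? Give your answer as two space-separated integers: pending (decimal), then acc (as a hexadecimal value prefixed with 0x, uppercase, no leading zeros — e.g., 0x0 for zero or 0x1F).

Byte[0]=62: 1-byte. pending=0, acc=0x0
Byte[1]=C2: 2-byte lead. pending=1, acc=0x2
Byte[2]=A1: continuation. acc=(acc<<6)|0x21=0xA1, pending=0

Answer: 0 0xA1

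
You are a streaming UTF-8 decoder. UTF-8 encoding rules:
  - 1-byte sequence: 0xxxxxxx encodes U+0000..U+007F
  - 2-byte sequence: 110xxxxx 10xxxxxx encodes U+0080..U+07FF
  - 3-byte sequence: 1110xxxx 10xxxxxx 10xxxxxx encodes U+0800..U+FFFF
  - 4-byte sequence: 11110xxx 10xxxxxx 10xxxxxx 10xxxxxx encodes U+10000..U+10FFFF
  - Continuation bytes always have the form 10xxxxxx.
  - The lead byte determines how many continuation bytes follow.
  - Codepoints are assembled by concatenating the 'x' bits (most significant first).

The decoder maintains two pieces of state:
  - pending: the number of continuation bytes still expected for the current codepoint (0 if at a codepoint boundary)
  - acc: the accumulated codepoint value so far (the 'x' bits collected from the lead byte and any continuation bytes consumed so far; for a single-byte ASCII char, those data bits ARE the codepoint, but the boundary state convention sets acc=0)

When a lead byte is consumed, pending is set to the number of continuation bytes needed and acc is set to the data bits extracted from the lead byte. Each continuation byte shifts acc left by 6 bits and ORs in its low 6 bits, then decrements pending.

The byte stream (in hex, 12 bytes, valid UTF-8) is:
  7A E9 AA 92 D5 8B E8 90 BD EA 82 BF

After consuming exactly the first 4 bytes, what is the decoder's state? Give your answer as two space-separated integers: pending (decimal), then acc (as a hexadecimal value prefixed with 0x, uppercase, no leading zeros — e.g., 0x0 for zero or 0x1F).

Byte[0]=7A: 1-byte. pending=0, acc=0x0
Byte[1]=E9: 3-byte lead. pending=2, acc=0x9
Byte[2]=AA: continuation. acc=(acc<<6)|0x2A=0x26A, pending=1
Byte[3]=92: continuation. acc=(acc<<6)|0x12=0x9A92, pending=0

Answer: 0 0x9A92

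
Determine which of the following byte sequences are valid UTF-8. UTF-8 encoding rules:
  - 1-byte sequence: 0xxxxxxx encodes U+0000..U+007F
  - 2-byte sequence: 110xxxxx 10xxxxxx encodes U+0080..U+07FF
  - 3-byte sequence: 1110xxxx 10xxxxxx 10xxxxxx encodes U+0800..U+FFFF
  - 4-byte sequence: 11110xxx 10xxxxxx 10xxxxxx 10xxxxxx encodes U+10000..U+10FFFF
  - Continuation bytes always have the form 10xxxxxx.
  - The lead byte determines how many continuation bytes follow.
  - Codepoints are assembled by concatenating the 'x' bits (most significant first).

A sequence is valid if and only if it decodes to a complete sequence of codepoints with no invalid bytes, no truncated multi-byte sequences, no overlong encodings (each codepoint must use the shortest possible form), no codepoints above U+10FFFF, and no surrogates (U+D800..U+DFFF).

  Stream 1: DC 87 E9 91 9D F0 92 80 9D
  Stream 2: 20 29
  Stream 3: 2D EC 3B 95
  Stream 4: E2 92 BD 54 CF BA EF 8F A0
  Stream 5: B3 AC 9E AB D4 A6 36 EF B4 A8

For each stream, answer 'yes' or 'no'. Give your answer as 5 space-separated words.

Stream 1: decodes cleanly. VALID
Stream 2: decodes cleanly. VALID
Stream 3: error at byte offset 2. INVALID
Stream 4: decodes cleanly. VALID
Stream 5: error at byte offset 0. INVALID

Answer: yes yes no yes no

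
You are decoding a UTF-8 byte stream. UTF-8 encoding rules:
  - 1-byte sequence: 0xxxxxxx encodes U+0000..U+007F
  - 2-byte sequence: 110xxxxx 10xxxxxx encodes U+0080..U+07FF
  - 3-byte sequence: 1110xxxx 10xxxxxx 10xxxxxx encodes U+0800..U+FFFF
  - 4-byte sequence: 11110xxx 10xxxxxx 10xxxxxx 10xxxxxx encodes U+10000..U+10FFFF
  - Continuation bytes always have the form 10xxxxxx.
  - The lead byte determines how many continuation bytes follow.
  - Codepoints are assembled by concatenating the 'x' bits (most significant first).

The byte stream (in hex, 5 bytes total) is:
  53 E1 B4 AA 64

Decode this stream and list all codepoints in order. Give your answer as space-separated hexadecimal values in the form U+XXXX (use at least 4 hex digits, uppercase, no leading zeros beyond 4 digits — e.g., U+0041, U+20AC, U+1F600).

Answer: U+0053 U+1D2A U+0064

Derivation:
Byte[0]=53: 1-byte ASCII. cp=U+0053
Byte[1]=E1: 3-byte lead, need 2 cont bytes. acc=0x1
Byte[2]=B4: continuation. acc=(acc<<6)|0x34=0x74
Byte[3]=AA: continuation. acc=(acc<<6)|0x2A=0x1D2A
Completed: cp=U+1D2A (starts at byte 1)
Byte[4]=64: 1-byte ASCII. cp=U+0064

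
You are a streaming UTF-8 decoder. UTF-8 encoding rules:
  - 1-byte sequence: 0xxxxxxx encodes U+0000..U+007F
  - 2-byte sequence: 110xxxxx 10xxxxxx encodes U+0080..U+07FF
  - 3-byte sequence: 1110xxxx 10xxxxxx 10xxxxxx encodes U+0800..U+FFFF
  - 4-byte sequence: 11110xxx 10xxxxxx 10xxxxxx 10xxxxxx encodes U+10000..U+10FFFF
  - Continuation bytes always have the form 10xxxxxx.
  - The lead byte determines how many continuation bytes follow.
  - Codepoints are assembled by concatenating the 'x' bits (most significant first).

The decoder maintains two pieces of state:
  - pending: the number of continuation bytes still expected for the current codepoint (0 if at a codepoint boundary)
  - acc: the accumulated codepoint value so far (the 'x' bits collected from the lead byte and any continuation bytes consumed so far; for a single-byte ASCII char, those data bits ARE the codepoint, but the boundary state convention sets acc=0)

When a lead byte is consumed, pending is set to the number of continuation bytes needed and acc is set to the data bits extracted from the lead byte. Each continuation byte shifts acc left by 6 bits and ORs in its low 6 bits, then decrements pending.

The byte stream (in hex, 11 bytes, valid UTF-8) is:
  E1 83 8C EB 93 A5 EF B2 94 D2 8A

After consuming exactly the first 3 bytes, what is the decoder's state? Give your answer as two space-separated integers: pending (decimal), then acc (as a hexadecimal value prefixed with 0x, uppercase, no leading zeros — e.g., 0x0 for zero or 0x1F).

Byte[0]=E1: 3-byte lead. pending=2, acc=0x1
Byte[1]=83: continuation. acc=(acc<<6)|0x03=0x43, pending=1
Byte[2]=8C: continuation. acc=(acc<<6)|0x0C=0x10CC, pending=0

Answer: 0 0x10CC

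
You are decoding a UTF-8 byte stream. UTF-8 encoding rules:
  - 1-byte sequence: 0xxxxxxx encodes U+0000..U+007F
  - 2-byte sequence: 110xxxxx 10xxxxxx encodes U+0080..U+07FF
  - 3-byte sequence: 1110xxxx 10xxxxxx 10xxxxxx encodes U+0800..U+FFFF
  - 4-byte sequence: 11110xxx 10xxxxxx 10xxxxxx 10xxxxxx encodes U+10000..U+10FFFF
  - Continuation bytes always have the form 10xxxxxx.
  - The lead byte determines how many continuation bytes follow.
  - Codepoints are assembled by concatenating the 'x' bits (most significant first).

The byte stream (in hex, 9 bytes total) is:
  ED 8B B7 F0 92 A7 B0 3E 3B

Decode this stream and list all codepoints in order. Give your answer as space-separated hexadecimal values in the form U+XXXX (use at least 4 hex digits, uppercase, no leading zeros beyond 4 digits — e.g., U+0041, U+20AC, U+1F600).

Byte[0]=ED: 3-byte lead, need 2 cont bytes. acc=0xD
Byte[1]=8B: continuation. acc=(acc<<6)|0x0B=0x34B
Byte[2]=B7: continuation. acc=(acc<<6)|0x37=0xD2F7
Completed: cp=U+D2F7 (starts at byte 0)
Byte[3]=F0: 4-byte lead, need 3 cont bytes. acc=0x0
Byte[4]=92: continuation. acc=(acc<<6)|0x12=0x12
Byte[5]=A7: continuation. acc=(acc<<6)|0x27=0x4A7
Byte[6]=B0: continuation. acc=(acc<<6)|0x30=0x129F0
Completed: cp=U+129F0 (starts at byte 3)
Byte[7]=3E: 1-byte ASCII. cp=U+003E
Byte[8]=3B: 1-byte ASCII. cp=U+003B

Answer: U+D2F7 U+129F0 U+003E U+003B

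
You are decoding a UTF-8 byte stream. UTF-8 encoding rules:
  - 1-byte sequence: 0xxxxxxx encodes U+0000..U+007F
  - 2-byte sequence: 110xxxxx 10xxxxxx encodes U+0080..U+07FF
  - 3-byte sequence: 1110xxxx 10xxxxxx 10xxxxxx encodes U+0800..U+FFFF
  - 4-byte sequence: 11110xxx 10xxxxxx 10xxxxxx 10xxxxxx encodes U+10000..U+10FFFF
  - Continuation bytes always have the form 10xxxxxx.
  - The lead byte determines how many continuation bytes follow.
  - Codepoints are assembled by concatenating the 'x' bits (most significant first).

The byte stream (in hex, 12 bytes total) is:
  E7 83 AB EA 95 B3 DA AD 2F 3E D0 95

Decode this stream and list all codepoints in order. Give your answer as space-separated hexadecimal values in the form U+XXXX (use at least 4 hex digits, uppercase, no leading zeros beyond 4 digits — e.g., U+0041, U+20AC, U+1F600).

Answer: U+70EB U+A573 U+06AD U+002F U+003E U+0415

Derivation:
Byte[0]=E7: 3-byte lead, need 2 cont bytes. acc=0x7
Byte[1]=83: continuation. acc=(acc<<6)|0x03=0x1C3
Byte[2]=AB: continuation. acc=(acc<<6)|0x2B=0x70EB
Completed: cp=U+70EB (starts at byte 0)
Byte[3]=EA: 3-byte lead, need 2 cont bytes. acc=0xA
Byte[4]=95: continuation. acc=(acc<<6)|0x15=0x295
Byte[5]=B3: continuation. acc=(acc<<6)|0x33=0xA573
Completed: cp=U+A573 (starts at byte 3)
Byte[6]=DA: 2-byte lead, need 1 cont bytes. acc=0x1A
Byte[7]=AD: continuation. acc=(acc<<6)|0x2D=0x6AD
Completed: cp=U+06AD (starts at byte 6)
Byte[8]=2F: 1-byte ASCII. cp=U+002F
Byte[9]=3E: 1-byte ASCII. cp=U+003E
Byte[10]=D0: 2-byte lead, need 1 cont bytes. acc=0x10
Byte[11]=95: continuation. acc=(acc<<6)|0x15=0x415
Completed: cp=U+0415 (starts at byte 10)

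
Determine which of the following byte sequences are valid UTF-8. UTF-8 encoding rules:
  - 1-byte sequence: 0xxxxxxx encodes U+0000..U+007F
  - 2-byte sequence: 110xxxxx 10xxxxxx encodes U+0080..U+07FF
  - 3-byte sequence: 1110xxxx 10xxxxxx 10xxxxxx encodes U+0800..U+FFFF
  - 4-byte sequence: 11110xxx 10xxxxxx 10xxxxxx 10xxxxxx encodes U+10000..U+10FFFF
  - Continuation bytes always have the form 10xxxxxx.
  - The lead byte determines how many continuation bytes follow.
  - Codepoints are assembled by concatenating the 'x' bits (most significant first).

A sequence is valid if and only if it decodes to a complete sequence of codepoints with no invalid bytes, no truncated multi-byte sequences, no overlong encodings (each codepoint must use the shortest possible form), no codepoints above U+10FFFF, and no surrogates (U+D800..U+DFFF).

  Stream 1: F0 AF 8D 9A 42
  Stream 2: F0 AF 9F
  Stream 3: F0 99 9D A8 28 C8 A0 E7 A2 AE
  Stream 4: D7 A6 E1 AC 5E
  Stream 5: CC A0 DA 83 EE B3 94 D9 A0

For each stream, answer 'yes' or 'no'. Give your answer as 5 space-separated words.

Stream 1: decodes cleanly. VALID
Stream 2: error at byte offset 3. INVALID
Stream 3: decodes cleanly. VALID
Stream 4: error at byte offset 4. INVALID
Stream 5: decodes cleanly. VALID

Answer: yes no yes no yes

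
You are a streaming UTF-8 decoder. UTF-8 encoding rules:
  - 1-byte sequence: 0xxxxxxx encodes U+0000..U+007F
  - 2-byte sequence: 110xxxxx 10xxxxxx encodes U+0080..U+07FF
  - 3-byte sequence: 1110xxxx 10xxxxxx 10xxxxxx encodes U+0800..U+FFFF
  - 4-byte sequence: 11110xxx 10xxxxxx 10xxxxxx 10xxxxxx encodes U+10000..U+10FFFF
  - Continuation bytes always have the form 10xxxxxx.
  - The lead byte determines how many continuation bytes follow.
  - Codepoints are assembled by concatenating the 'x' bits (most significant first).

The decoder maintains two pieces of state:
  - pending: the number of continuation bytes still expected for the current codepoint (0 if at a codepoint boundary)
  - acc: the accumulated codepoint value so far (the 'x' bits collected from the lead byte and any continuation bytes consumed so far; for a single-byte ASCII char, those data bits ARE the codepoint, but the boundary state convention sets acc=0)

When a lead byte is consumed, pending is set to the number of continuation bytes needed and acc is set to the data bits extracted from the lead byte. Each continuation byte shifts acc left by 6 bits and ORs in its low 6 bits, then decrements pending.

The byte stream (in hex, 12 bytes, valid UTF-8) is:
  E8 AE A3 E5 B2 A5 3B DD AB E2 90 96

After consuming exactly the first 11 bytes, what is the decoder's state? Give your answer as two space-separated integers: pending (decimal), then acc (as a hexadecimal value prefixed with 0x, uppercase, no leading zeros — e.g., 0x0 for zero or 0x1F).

Answer: 1 0x90

Derivation:
Byte[0]=E8: 3-byte lead. pending=2, acc=0x8
Byte[1]=AE: continuation. acc=(acc<<6)|0x2E=0x22E, pending=1
Byte[2]=A3: continuation. acc=(acc<<6)|0x23=0x8BA3, pending=0
Byte[3]=E5: 3-byte lead. pending=2, acc=0x5
Byte[4]=B2: continuation. acc=(acc<<6)|0x32=0x172, pending=1
Byte[5]=A5: continuation. acc=(acc<<6)|0x25=0x5CA5, pending=0
Byte[6]=3B: 1-byte. pending=0, acc=0x0
Byte[7]=DD: 2-byte lead. pending=1, acc=0x1D
Byte[8]=AB: continuation. acc=(acc<<6)|0x2B=0x76B, pending=0
Byte[9]=E2: 3-byte lead. pending=2, acc=0x2
Byte[10]=90: continuation. acc=(acc<<6)|0x10=0x90, pending=1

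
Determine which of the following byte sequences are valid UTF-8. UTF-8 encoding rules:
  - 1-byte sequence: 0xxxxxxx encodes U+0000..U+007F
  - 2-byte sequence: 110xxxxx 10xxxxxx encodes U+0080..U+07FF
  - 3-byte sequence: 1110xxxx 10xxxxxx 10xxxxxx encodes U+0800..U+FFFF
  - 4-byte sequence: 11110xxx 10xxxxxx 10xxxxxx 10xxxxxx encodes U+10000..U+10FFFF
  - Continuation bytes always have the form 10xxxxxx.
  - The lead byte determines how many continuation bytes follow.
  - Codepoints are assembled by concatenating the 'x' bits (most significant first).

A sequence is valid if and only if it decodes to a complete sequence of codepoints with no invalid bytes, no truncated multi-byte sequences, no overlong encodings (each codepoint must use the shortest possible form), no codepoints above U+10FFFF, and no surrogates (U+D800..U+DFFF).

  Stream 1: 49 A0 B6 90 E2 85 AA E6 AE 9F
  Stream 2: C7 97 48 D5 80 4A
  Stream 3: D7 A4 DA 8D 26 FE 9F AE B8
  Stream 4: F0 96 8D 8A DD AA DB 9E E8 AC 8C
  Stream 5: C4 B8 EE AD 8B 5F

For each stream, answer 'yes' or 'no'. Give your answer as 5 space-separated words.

Stream 1: error at byte offset 1. INVALID
Stream 2: decodes cleanly. VALID
Stream 3: error at byte offset 5. INVALID
Stream 4: decodes cleanly. VALID
Stream 5: decodes cleanly. VALID

Answer: no yes no yes yes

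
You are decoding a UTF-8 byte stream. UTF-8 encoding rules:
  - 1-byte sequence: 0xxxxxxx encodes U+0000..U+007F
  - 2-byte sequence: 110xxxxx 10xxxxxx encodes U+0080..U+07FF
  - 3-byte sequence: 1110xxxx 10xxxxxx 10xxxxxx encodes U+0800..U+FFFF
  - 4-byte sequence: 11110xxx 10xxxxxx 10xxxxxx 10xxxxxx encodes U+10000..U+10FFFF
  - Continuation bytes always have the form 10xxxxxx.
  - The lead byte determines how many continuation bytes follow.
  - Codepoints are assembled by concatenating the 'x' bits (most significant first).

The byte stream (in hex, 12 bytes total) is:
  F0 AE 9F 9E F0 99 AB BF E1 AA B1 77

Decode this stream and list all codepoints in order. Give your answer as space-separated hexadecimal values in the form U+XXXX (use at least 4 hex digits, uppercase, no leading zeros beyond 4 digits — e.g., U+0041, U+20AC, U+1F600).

Answer: U+2E7DE U+19AFF U+1AB1 U+0077

Derivation:
Byte[0]=F0: 4-byte lead, need 3 cont bytes. acc=0x0
Byte[1]=AE: continuation. acc=(acc<<6)|0x2E=0x2E
Byte[2]=9F: continuation. acc=(acc<<6)|0x1F=0xB9F
Byte[3]=9E: continuation. acc=(acc<<6)|0x1E=0x2E7DE
Completed: cp=U+2E7DE (starts at byte 0)
Byte[4]=F0: 4-byte lead, need 3 cont bytes. acc=0x0
Byte[5]=99: continuation. acc=(acc<<6)|0x19=0x19
Byte[6]=AB: continuation. acc=(acc<<6)|0x2B=0x66B
Byte[7]=BF: continuation. acc=(acc<<6)|0x3F=0x19AFF
Completed: cp=U+19AFF (starts at byte 4)
Byte[8]=E1: 3-byte lead, need 2 cont bytes. acc=0x1
Byte[9]=AA: continuation. acc=(acc<<6)|0x2A=0x6A
Byte[10]=B1: continuation. acc=(acc<<6)|0x31=0x1AB1
Completed: cp=U+1AB1 (starts at byte 8)
Byte[11]=77: 1-byte ASCII. cp=U+0077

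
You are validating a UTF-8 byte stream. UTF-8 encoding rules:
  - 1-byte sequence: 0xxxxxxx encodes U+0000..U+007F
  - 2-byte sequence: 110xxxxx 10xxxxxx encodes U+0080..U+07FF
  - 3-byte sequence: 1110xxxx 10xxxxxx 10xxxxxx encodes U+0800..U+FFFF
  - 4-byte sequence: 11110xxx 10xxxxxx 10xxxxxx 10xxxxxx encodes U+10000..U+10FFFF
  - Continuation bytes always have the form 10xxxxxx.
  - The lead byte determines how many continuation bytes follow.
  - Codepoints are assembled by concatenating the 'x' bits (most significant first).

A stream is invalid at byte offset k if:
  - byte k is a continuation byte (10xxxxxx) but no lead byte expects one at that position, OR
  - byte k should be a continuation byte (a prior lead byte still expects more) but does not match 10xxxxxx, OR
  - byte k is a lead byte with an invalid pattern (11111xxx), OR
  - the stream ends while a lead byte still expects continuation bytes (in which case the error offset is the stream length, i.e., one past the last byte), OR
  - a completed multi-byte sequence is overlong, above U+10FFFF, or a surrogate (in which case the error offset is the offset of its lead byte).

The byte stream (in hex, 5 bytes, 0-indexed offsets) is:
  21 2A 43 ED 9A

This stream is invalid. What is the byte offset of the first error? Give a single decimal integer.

Byte[0]=21: 1-byte ASCII. cp=U+0021
Byte[1]=2A: 1-byte ASCII. cp=U+002A
Byte[2]=43: 1-byte ASCII. cp=U+0043
Byte[3]=ED: 3-byte lead, need 2 cont bytes. acc=0xD
Byte[4]=9A: continuation. acc=(acc<<6)|0x1A=0x35A
Byte[5]: stream ended, expected continuation. INVALID

Answer: 5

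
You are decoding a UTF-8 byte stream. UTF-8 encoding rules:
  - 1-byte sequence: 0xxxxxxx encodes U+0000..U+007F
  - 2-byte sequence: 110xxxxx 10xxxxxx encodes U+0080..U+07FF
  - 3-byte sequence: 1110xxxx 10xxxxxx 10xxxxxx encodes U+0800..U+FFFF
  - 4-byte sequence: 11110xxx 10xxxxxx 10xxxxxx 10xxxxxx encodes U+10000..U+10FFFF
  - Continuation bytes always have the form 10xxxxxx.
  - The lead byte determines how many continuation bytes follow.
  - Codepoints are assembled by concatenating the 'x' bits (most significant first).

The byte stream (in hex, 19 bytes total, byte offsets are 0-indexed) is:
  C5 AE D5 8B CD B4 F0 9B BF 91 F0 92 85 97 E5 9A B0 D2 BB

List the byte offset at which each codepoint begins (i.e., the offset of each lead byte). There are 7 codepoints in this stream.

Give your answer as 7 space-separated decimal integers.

Byte[0]=C5: 2-byte lead, need 1 cont bytes. acc=0x5
Byte[1]=AE: continuation. acc=(acc<<6)|0x2E=0x16E
Completed: cp=U+016E (starts at byte 0)
Byte[2]=D5: 2-byte lead, need 1 cont bytes. acc=0x15
Byte[3]=8B: continuation. acc=(acc<<6)|0x0B=0x54B
Completed: cp=U+054B (starts at byte 2)
Byte[4]=CD: 2-byte lead, need 1 cont bytes. acc=0xD
Byte[5]=B4: continuation. acc=(acc<<6)|0x34=0x374
Completed: cp=U+0374 (starts at byte 4)
Byte[6]=F0: 4-byte lead, need 3 cont bytes. acc=0x0
Byte[7]=9B: continuation. acc=(acc<<6)|0x1B=0x1B
Byte[8]=BF: continuation. acc=(acc<<6)|0x3F=0x6FF
Byte[9]=91: continuation. acc=(acc<<6)|0x11=0x1BFD1
Completed: cp=U+1BFD1 (starts at byte 6)
Byte[10]=F0: 4-byte lead, need 3 cont bytes. acc=0x0
Byte[11]=92: continuation. acc=(acc<<6)|0x12=0x12
Byte[12]=85: continuation. acc=(acc<<6)|0x05=0x485
Byte[13]=97: continuation. acc=(acc<<6)|0x17=0x12157
Completed: cp=U+12157 (starts at byte 10)
Byte[14]=E5: 3-byte lead, need 2 cont bytes. acc=0x5
Byte[15]=9A: continuation. acc=(acc<<6)|0x1A=0x15A
Byte[16]=B0: continuation. acc=(acc<<6)|0x30=0x56B0
Completed: cp=U+56B0 (starts at byte 14)
Byte[17]=D2: 2-byte lead, need 1 cont bytes. acc=0x12
Byte[18]=BB: continuation. acc=(acc<<6)|0x3B=0x4BB
Completed: cp=U+04BB (starts at byte 17)

Answer: 0 2 4 6 10 14 17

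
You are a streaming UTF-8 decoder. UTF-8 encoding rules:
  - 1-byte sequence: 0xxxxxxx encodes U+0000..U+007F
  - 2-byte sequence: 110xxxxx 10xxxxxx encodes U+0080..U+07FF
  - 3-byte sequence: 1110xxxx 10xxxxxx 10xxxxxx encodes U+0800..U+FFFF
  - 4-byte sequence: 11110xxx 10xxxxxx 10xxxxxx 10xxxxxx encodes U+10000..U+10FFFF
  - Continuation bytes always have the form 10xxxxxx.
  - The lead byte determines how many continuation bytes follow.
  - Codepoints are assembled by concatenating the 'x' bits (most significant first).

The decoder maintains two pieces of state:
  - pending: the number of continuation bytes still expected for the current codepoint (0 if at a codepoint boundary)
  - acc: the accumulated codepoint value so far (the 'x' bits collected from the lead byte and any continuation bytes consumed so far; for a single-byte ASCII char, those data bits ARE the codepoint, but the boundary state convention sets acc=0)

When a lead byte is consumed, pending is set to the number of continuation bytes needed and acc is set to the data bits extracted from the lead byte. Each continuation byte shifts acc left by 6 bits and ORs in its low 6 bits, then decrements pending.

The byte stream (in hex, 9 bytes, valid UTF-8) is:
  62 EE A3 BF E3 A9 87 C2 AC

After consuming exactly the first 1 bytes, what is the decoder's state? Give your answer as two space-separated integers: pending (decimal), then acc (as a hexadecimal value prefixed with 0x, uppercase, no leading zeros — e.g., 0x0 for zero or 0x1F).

Answer: 0 0x0

Derivation:
Byte[0]=62: 1-byte. pending=0, acc=0x0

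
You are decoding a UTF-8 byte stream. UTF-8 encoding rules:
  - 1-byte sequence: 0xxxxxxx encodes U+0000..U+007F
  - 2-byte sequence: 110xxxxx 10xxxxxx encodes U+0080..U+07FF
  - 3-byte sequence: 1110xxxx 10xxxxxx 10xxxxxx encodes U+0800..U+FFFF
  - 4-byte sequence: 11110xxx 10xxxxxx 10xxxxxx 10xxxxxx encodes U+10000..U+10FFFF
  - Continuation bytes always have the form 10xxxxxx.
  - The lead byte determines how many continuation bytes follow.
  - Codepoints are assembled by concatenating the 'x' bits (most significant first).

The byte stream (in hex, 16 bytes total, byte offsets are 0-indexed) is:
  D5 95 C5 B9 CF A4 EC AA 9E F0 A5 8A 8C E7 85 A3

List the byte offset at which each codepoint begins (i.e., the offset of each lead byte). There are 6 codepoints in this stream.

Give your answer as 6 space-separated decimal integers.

Byte[0]=D5: 2-byte lead, need 1 cont bytes. acc=0x15
Byte[1]=95: continuation. acc=(acc<<6)|0x15=0x555
Completed: cp=U+0555 (starts at byte 0)
Byte[2]=C5: 2-byte lead, need 1 cont bytes. acc=0x5
Byte[3]=B9: continuation. acc=(acc<<6)|0x39=0x179
Completed: cp=U+0179 (starts at byte 2)
Byte[4]=CF: 2-byte lead, need 1 cont bytes. acc=0xF
Byte[5]=A4: continuation. acc=(acc<<6)|0x24=0x3E4
Completed: cp=U+03E4 (starts at byte 4)
Byte[6]=EC: 3-byte lead, need 2 cont bytes. acc=0xC
Byte[7]=AA: continuation. acc=(acc<<6)|0x2A=0x32A
Byte[8]=9E: continuation. acc=(acc<<6)|0x1E=0xCA9E
Completed: cp=U+CA9E (starts at byte 6)
Byte[9]=F0: 4-byte lead, need 3 cont bytes. acc=0x0
Byte[10]=A5: continuation. acc=(acc<<6)|0x25=0x25
Byte[11]=8A: continuation. acc=(acc<<6)|0x0A=0x94A
Byte[12]=8C: continuation. acc=(acc<<6)|0x0C=0x2528C
Completed: cp=U+2528C (starts at byte 9)
Byte[13]=E7: 3-byte lead, need 2 cont bytes. acc=0x7
Byte[14]=85: continuation. acc=(acc<<6)|0x05=0x1C5
Byte[15]=A3: continuation. acc=(acc<<6)|0x23=0x7163
Completed: cp=U+7163 (starts at byte 13)

Answer: 0 2 4 6 9 13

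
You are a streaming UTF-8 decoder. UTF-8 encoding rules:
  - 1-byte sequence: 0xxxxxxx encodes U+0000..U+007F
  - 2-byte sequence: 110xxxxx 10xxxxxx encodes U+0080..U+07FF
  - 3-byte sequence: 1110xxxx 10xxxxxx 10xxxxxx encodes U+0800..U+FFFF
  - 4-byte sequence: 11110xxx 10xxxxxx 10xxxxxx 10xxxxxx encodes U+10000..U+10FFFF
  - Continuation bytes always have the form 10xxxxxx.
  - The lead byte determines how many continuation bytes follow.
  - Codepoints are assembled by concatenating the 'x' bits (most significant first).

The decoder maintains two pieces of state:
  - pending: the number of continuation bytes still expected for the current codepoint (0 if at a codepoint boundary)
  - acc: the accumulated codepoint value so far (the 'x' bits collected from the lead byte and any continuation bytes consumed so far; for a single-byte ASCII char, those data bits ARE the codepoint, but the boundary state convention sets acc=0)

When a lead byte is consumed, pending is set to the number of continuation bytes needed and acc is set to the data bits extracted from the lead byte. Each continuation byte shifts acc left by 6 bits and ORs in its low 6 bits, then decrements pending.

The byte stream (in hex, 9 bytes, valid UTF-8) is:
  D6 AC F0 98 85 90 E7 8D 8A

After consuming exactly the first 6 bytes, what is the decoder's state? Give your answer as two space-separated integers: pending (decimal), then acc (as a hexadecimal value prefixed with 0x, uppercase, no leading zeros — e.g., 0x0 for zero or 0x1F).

Byte[0]=D6: 2-byte lead. pending=1, acc=0x16
Byte[1]=AC: continuation. acc=(acc<<6)|0x2C=0x5AC, pending=0
Byte[2]=F0: 4-byte lead. pending=3, acc=0x0
Byte[3]=98: continuation. acc=(acc<<6)|0x18=0x18, pending=2
Byte[4]=85: continuation. acc=(acc<<6)|0x05=0x605, pending=1
Byte[5]=90: continuation. acc=(acc<<6)|0x10=0x18150, pending=0

Answer: 0 0x18150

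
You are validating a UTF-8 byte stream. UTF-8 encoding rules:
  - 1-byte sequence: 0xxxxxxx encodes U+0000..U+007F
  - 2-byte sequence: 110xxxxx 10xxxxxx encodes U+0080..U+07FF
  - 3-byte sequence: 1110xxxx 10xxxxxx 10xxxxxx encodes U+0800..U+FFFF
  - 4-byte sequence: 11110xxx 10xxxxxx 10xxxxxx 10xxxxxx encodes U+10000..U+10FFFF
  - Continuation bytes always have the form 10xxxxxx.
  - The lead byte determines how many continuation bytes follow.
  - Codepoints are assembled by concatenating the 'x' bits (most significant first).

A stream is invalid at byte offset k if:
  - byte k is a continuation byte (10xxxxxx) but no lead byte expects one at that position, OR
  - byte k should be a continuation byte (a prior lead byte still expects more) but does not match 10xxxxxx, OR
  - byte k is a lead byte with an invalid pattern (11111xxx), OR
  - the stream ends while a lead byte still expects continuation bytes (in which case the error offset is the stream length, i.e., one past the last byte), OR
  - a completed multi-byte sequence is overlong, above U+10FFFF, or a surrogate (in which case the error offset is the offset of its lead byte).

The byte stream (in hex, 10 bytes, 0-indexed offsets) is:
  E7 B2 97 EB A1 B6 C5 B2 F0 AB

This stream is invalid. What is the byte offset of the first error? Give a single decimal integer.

Answer: 10

Derivation:
Byte[0]=E7: 3-byte lead, need 2 cont bytes. acc=0x7
Byte[1]=B2: continuation. acc=(acc<<6)|0x32=0x1F2
Byte[2]=97: continuation. acc=(acc<<6)|0x17=0x7C97
Completed: cp=U+7C97 (starts at byte 0)
Byte[3]=EB: 3-byte lead, need 2 cont bytes. acc=0xB
Byte[4]=A1: continuation. acc=(acc<<6)|0x21=0x2E1
Byte[5]=B6: continuation. acc=(acc<<6)|0x36=0xB876
Completed: cp=U+B876 (starts at byte 3)
Byte[6]=C5: 2-byte lead, need 1 cont bytes. acc=0x5
Byte[7]=B2: continuation. acc=(acc<<6)|0x32=0x172
Completed: cp=U+0172 (starts at byte 6)
Byte[8]=F0: 4-byte lead, need 3 cont bytes. acc=0x0
Byte[9]=AB: continuation. acc=(acc<<6)|0x2B=0x2B
Byte[10]: stream ended, expected continuation. INVALID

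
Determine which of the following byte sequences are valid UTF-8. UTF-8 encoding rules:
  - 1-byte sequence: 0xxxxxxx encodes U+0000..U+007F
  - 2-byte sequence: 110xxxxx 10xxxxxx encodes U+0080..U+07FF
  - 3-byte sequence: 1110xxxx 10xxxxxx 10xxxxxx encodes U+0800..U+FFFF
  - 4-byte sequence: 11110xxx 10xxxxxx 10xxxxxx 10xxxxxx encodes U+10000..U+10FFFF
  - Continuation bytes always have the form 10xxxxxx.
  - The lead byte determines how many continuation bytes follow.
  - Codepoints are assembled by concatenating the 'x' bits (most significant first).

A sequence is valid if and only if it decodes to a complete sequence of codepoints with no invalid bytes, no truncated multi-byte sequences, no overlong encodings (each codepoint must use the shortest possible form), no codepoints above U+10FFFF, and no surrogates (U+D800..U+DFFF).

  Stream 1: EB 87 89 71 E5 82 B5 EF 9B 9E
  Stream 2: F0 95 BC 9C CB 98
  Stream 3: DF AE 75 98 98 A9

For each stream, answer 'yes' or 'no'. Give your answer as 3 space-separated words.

Stream 1: decodes cleanly. VALID
Stream 2: decodes cleanly. VALID
Stream 3: error at byte offset 3. INVALID

Answer: yes yes no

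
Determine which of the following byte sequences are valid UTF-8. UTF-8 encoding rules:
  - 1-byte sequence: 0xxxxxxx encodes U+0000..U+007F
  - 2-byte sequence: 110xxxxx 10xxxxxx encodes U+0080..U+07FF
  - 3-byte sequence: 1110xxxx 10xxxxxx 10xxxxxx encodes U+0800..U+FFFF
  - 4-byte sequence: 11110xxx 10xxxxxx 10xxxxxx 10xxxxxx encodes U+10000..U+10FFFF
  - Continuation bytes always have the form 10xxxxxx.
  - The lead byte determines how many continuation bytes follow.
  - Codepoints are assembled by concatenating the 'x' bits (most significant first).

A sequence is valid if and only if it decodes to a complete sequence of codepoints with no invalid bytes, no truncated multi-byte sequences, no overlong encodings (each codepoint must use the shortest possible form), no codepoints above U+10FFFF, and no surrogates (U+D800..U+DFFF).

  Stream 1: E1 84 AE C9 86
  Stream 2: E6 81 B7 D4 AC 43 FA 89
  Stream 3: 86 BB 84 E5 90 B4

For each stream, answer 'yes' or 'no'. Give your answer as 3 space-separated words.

Stream 1: decodes cleanly. VALID
Stream 2: error at byte offset 6. INVALID
Stream 3: error at byte offset 0. INVALID

Answer: yes no no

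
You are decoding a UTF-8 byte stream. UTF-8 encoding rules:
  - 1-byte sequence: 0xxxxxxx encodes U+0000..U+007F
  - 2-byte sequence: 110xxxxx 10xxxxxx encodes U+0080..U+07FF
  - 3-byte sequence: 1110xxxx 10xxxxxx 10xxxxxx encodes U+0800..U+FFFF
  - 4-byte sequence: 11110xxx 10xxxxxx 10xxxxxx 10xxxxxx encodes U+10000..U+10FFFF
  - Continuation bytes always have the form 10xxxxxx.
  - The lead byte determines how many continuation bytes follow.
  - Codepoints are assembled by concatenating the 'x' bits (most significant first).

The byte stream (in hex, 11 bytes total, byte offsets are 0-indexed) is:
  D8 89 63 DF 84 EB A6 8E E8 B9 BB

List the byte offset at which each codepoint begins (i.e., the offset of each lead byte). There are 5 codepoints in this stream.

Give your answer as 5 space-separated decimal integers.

Byte[0]=D8: 2-byte lead, need 1 cont bytes. acc=0x18
Byte[1]=89: continuation. acc=(acc<<6)|0x09=0x609
Completed: cp=U+0609 (starts at byte 0)
Byte[2]=63: 1-byte ASCII. cp=U+0063
Byte[3]=DF: 2-byte lead, need 1 cont bytes. acc=0x1F
Byte[4]=84: continuation. acc=(acc<<6)|0x04=0x7C4
Completed: cp=U+07C4 (starts at byte 3)
Byte[5]=EB: 3-byte lead, need 2 cont bytes. acc=0xB
Byte[6]=A6: continuation. acc=(acc<<6)|0x26=0x2E6
Byte[7]=8E: continuation. acc=(acc<<6)|0x0E=0xB98E
Completed: cp=U+B98E (starts at byte 5)
Byte[8]=E8: 3-byte lead, need 2 cont bytes. acc=0x8
Byte[9]=B9: continuation. acc=(acc<<6)|0x39=0x239
Byte[10]=BB: continuation. acc=(acc<<6)|0x3B=0x8E7B
Completed: cp=U+8E7B (starts at byte 8)

Answer: 0 2 3 5 8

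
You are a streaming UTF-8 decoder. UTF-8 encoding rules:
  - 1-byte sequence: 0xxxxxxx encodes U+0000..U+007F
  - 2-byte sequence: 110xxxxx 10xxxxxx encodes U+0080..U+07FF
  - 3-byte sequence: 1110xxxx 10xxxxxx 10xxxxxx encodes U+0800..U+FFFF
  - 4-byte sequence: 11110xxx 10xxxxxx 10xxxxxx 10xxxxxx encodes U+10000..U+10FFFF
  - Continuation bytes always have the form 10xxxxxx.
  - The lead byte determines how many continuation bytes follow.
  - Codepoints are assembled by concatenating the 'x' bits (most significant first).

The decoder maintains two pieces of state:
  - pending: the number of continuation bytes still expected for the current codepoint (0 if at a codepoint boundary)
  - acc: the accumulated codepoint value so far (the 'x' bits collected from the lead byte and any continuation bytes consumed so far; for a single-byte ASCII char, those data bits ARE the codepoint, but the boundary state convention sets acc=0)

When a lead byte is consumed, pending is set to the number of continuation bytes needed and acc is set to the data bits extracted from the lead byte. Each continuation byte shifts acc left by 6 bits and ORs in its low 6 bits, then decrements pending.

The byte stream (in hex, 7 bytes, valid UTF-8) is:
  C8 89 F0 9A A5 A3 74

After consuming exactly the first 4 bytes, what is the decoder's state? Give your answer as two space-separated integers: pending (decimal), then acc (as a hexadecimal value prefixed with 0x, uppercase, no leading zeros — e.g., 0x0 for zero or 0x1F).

Answer: 2 0x1A

Derivation:
Byte[0]=C8: 2-byte lead. pending=1, acc=0x8
Byte[1]=89: continuation. acc=(acc<<6)|0x09=0x209, pending=0
Byte[2]=F0: 4-byte lead. pending=3, acc=0x0
Byte[3]=9A: continuation. acc=(acc<<6)|0x1A=0x1A, pending=2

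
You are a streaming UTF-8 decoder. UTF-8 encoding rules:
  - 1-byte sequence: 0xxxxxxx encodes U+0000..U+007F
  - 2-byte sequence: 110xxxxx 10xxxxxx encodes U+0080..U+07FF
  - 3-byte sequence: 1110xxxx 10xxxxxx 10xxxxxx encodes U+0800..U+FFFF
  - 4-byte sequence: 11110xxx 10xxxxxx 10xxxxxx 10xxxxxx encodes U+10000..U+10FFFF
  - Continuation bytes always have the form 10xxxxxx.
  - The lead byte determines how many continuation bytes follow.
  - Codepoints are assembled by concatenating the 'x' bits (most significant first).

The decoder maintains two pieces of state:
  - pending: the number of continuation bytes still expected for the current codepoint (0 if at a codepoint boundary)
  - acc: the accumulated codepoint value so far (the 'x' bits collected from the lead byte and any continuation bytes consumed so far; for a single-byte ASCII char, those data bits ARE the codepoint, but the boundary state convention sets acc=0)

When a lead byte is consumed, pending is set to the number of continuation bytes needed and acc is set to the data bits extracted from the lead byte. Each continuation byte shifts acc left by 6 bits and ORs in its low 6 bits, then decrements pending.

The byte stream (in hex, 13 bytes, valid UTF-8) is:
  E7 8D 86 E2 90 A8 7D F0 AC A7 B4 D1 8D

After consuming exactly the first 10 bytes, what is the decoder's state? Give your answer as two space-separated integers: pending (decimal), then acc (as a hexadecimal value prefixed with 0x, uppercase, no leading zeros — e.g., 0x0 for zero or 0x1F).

Byte[0]=E7: 3-byte lead. pending=2, acc=0x7
Byte[1]=8D: continuation. acc=(acc<<6)|0x0D=0x1CD, pending=1
Byte[2]=86: continuation. acc=(acc<<6)|0x06=0x7346, pending=0
Byte[3]=E2: 3-byte lead. pending=2, acc=0x2
Byte[4]=90: continuation. acc=(acc<<6)|0x10=0x90, pending=1
Byte[5]=A8: continuation. acc=(acc<<6)|0x28=0x2428, pending=0
Byte[6]=7D: 1-byte. pending=0, acc=0x0
Byte[7]=F0: 4-byte lead. pending=3, acc=0x0
Byte[8]=AC: continuation. acc=(acc<<6)|0x2C=0x2C, pending=2
Byte[9]=A7: continuation. acc=(acc<<6)|0x27=0xB27, pending=1

Answer: 1 0xB27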